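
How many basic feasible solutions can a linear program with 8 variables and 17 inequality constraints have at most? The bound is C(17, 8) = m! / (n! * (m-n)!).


Each vertex corresponds to some choice of n active constraints out of m, so the number of vertices is at most C(m, n) = m! / (n!(m-n)!).
m = 17, n = 8
Numerator: 17 * 16 * 15 * 14 * 13 * 12 * 11 * 10
Denominator: 8! = 40320
C(17, 8) = 24310


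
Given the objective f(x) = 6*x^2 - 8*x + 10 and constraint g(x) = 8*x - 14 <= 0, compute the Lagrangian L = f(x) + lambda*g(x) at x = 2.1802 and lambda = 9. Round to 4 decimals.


Step 1: Evaluate f(x).
f(2.1802) = 6*2.1802^2 - 8*2.1802 + 10 = 21.078
Step 2: Evaluate g(x).
g(2.1802) = 8*2.1802 - 14 = 3.4416
Step 3: Compute Lagrangian.
L = 21.078 + 9*3.4416 = 52.0524


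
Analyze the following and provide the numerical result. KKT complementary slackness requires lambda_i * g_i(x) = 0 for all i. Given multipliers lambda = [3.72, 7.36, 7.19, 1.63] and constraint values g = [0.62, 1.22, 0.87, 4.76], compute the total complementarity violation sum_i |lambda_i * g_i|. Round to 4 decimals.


KKT complementary slackness check:
lambda_1 * g_1 = 3.72 * 0.62 = 2.3064
lambda_2 * g_2 = 7.36 * 1.22 = 8.9792
lambda_3 * g_3 = 7.19 * 0.87 = 6.2553
lambda_4 * g_4 = 1.63 * 4.76 = 7.7588
Total violation = 2.3064 + 8.9792 + 6.2553 + 7.7588 = 25.2997


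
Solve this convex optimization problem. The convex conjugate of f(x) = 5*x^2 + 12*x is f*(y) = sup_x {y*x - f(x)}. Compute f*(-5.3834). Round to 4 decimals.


f*(y) = sup_x {y*x - a*x^2 - b*x} = sup_x {(y-b)*x - a*x^2}
FOC: (y - b) - 2a*x = 0 => x* = (y - b)/(2a)
x* = (-5.3834 - 12)/(2*5) = -1.7383
f*(-5.3834) = (y-b)^2/(4a) = (-5.3834 - 12)^2/(4*5)
= 302.1826/20 = 15.1091


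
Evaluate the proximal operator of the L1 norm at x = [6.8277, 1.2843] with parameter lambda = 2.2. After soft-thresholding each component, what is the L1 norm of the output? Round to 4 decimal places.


Soft-thresholding with lambda = 2.2:
prox(6.8277) = sign(6.8277)*max(|6.8277| - 2.2, 0) = 4.6277
prox(1.2843) = sign(1.2843)*max(|1.2843| - 2.2, 0) = 0.0
prox(x) = [4.6277, 0.0]
||prox(x)||_1 = 4.6277 + 0.0 = 4.6277


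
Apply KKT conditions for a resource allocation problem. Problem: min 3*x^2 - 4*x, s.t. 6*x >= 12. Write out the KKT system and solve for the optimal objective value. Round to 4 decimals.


Step 1: Try lambda = 0 (constraint inactive).
x_unc = 4/(2*3) = 0.6667
Check: 6*0.6667 = 4.0002 < 12 -- violated!
Step 2: Constraint must be active: 6*x = 12
x* = 12/6 = 2.0
lambda = (2*3*2.0 - 4)/6 = 1.3333
Step 3: Compute optimal value.
f(x*) = 3*2.0^2 - 4*2.0 = 4.0


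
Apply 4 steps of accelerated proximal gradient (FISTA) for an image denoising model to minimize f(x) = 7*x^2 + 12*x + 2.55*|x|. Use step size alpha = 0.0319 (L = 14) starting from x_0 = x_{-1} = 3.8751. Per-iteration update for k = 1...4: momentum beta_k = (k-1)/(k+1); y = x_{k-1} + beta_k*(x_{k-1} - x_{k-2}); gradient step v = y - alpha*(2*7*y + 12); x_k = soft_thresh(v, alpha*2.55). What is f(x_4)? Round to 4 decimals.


FISTA on f(x) = 7*x^2 + 12*x + 2.55*|x|
L = 14, alpha = 0.0319
Iteration 1: beta = 0.0, y = 3.8751 + 0.0*(3.8751 - 3.8751) = 3.8751
  grad(y) = 66.2514, v = y - alpha*grad = 1.7617
  prox(v) = soft_thresh(1.7617, 0.0813) = 1.6803
Iteration 2: beta = 0.3333, y = 1.6803 + 0.3333*(1.6803 - 3.8751) = 0.9487
  grad(y) = 25.2825, v = y - alpha*grad = 0.1422
  prox(v) = soft_thresh(0.1422, 0.0813) = 0.0609
Iteration 3: beta = 0.5, y = 0.0609 + 0.5*(0.0609 - 1.6803) = -0.7488
  grad(y) = 1.5164, v = y - alpha*grad = -0.7972
  prox(v) = soft_thresh(-0.7972, 0.0813) = -0.7159
Iteration 4: beta = 0.6, y = -0.7159 + 0.6*(-0.7159 - 0.0609) = -1.1819
  grad(y) = -4.5467, v = y - alpha*grad = -1.0369
  prox(v) = soft_thresh(-1.0369, 0.0813) = -0.9555
f(x_4) = 7*(-0.9555)^2 + 12*(-0.9555) + 2.55*|-0.9555| = -2.6385


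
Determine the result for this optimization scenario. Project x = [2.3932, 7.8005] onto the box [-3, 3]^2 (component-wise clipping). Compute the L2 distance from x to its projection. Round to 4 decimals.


Project each component onto [-3, 3].
clip(2.3932) = 2.3932, clip(7.8005) = 3.0
Projection = [2.3932, 3.0]
Squared diffs: [0.0, 23.0448]
Distance = sqrt(23.0448) = 4.8005


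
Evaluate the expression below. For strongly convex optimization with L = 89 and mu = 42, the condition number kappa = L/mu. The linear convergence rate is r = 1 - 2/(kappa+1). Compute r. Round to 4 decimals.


Step 1: Compute the condition number.
kappa = L/mu = 89/42 = 2.119
Step 2: Compute the convergence rate.
r = 1 - 2/(kappa + 1) = 1 - 2*mu/(L + mu) = (L - mu)/(L + mu) = 47/131 = 0.3588


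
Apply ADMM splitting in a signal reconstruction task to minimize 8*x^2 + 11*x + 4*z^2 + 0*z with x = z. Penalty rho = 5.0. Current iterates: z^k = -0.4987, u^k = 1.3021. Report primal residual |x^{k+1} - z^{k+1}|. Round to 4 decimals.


ADMM iteration with rho = 5.0, z^k = -0.4987, u^k = 1.3021
Step 1: x-update.
Minimize 8*x^2 + 11*x + (5.0/2)*(x + 0.4987 + 1.3021)^2
FOC: (2*8 + 5.0)*x = -11 + 5.0*(-0.4987 - 1.3021)
x^{k+1} = -0.9526
Step 2: z-update.
Minimize 4*z^2 + 0*z + (5.0/2)*(-0.9526 - z + 1.3021)^2
FOC: (2*4 + 5.0)*z = 0 + 5.0*(-0.9526 + 1.3021)
z^{k+1} = 0.1344
Step 3: u-update.
u^{k+1} = 1.3021 - 0.9526 - 0.1344 = 0.2151
Step 4: Primal residual = |-0.9526 - 0.1344| = 1.087


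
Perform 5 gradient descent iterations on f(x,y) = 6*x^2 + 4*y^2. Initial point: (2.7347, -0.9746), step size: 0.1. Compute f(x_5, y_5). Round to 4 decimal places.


Gradient descent on f(x,y) = 6*x^2 + 4*y^2.
Starting point: (2.7347, -0.9746), alpha = 0.1
Step 1: grad_x = 2*6*2.7347 = 32.8164, grad_y = 2*4*-0.9746 = -7.7968
  x_1 = 2.7347 - 0.1*32.8164 = -0.5469
  y_1 = -0.9746 - 0.1*-7.7968 = -0.1949
Step 2: grad_x = 2*6*-0.5469 = -6.5633, grad_y = 2*4*-0.1949 = -1.5594
  x_2 = -0.5469 - 0.1*-6.5633 = 0.1094
  y_2 = -0.1949 - 0.1*-1.5594 = -0.039
Step 3: grad_x = 2*6*0.1094 = 1.3127, grad_y = 2*4*-0.039 = -0.3119
  x_3 = 0.1094 - 0.1*1.3127 = -0.0219
  y_3 = -0.039 - 0.1*-0.3119 = -0.0078
Step 4: grad_x = 2*6*-0.0219 = -0.2625, grad_y = 2*4*-0.0078 = -0.0624
  x_4 = -0.0219 - 0.1*-0.2625 = 0.0044
  y_4 = -0.0078 - 0.1*-0.0624 = -0.0016
Step 5: grad_x = 2*6*0.0044 = 0.0525, grad_y = 2*4*-0.0016 = -0.0125
  x_5 = 0.0044 - 0.1*0.0525 = -0.0009
  y_5 = -0.0016 - 0.1*-0.0125 = -0.0003
f(-0.0009, -0.0003) = 6*(-0.0009)^2 + 4*(-0.0003)^2 = 0.0


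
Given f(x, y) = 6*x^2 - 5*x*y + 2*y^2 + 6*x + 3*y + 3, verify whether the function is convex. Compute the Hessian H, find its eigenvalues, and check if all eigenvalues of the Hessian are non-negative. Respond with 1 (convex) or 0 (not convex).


The Hessian of f(x,y) = 6*x^2 - 5*x*y + 2*y^2 + 6*x + 3*y + 3 is:
H = [[12, -5], [-5, 4]]
Trace = 12 + 4 = 16
Determinant = 12*4 - (-5)^2 = 23
Discriminant = (16)^2 - 4*23 = 164.0
Eigenvalues: lambda_1 = 1.5969, lambda_2 = 14.4031
The function is convex.

1


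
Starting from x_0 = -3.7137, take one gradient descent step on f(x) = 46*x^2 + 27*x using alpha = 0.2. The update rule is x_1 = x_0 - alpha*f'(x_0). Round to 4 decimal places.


We compute the gradient at x_0 and apply the update.
f'(x) = 92*x + 27
f'(-3.7137) = 92*-3.7137 + 27 = -314.6604
x_1 = -3.7137 - 0.2*-314.6604 = 59.2184


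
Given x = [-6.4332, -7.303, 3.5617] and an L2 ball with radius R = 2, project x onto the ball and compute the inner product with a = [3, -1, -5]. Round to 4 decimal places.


Step 1: Compute ||x|| (intermediates to 6 decimals).
||x|| = sqrt((-6.4332)^2 + (-7.303)^2 + 3.5617^2) = 10.363666
Step 2: Project.
Since ||x|| > R, scale = R/||x|| = 2/10.363666 = 0.192982, proj(x) = scale * x
proj(x) = [-1.241492, -1.409348, 0.687344]
Step 3: Dot product.
a^T * proj(x) = 3*(-1.241492) - 1*(-1.409348) - 5*0.687344 = -5.7518


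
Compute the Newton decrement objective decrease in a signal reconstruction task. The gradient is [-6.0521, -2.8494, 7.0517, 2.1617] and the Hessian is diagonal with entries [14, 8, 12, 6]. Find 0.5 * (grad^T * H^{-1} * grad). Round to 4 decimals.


Step 1: H is diagonal, so H^(-1) * g = [-0.4323, -0.3562, 0.5876, 0.3603].
Step 2: g^T H^(-1) g = sum_i g_i^2 / H_ii
  = (-6.0521)^2/14 + (-2.8494)^2/8 + (7.0517)^2/12 + (2.1617)^2/6
  = 2.6163 + 1.0149 + 4.1439 + 0.7788 = 8.5539
Step 3: Objective decrease = 0.5 * g^T H^(-1) g = 4.2769


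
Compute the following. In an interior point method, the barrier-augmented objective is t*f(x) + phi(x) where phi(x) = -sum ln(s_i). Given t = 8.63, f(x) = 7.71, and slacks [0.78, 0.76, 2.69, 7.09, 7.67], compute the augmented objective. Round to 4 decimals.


Step 1: Compute log-barrier.
ln values: [-0.2485, -0.2744, 0.9895, 1.9587, 2.0373]
phi = -(-0.2485 - 0.2744 + 0.9895 + 1.9587 + 2.0373) = -4.4626
Step 2: Compute augmented objective.
t*f(x) = 8.63*7.71 = 66.5373
Total = 66.5373 - 4.4626 = 62.0747


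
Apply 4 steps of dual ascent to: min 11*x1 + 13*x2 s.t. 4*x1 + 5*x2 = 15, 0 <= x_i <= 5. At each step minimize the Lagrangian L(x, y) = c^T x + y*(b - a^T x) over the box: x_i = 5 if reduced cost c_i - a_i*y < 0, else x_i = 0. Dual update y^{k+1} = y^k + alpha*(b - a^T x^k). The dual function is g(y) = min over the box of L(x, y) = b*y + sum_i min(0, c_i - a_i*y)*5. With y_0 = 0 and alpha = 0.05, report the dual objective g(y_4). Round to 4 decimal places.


Dual ascent for LP: min 11*x1 + 13*x2, 4*x1 + 5*x2 = 15, 0 <= x_i <= 5
Step 1: y^k = 0.0, reduced costs: (11.0, 13.0)
  x^k = (0.0, 0.0), subgradient = b - a^T x = 15.0
  y^{k+1} = 0.0 + 0.05*15.0 = 0.75
Step 2: y^k = 0.75, reduced costs: (8.0, 9.25)
  x^k = (0.0, 0.0), subgradient = b - a^T x = 15.0
  y^{k+1} = 0.75 + 0.05*15.0 = 1.5
Step 3: y^k = 1.5, reduced costs: (5.0, 5.5)
  x^k = (0.0, 0.0), subgradient = b - a^T x = 15.0
  y^{k+1} = 1.5 + 0.05*15.0 = 2.25
Step 4: y^k = 2.25, reduced costs: (2.0, 1.75)
  x^k = (0.0, 0.0), subgradient = b - a^T x = 15.0
  y^{k+1} = 2.25 + 0.05*15.0 = 3.0
Dual objective at y_4 = 3.0: reduced costs (-1.0, -2.0), box minimizer x = (5.0, 5.0)
g(y_4) = b*y + (c1 - a1*y)*x1 + (c2 - a2*y)*x2 = 15*3.0 + (-1.0)*5.0 + (-2.0)*5.0 = 45.0 - 5.0 - 10.0 = 30.0


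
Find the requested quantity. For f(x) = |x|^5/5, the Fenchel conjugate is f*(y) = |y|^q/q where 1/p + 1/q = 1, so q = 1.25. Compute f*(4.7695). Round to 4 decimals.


The conjugate exponent q satisfies 1/p + 1/q = 1.
p = 5, so q = 5/(5 - 1) = 1.25
|y|^q = 4.7695^1.25 = 7.0484
f*(4.7695) = 7.0484 / 1.25 = 5.6387


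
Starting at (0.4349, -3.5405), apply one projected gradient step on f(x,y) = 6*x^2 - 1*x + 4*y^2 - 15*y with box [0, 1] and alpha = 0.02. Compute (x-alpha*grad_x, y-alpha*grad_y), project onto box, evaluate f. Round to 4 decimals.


Step 1: Compute gradient at (0.4349, -3.5405).
grad_x = 2*6*0.4349 - 1 = 4.2188
grad_y = 2*4*-3.5405 - 15 = -43.324
Step 2: Gradient step.
x_raw = 0.4349 - 0.02*4.2188 = 0.3505
y_raw = -3.5405 - 0.02*-43.324 = -2.674
Step 3: Project onto [0, 1].
x_proj = clip(0.3505) = 0.3505
y_proj = clip(-2.674) = 0.0
Step 4: Evaluate f.
f(0.3505, 0.0) = 0.3867


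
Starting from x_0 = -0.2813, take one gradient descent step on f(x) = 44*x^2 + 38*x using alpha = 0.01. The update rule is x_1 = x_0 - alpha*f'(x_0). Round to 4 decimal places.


We compute the gradient at x_0 and apply the update.
f'(x) = 88*x + 38
f'(-0.2813) = 88*-0.2813 + 38 = 13.2456
x_1 = -0.2813 - 0.01*13.2456 = -0.4138


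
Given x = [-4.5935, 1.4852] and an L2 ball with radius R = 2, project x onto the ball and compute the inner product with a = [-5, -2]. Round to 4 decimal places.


Step 1: Compute ||x|| (intermediates to 6 decimals).
||x|| = sqrt((-4.5935)^2 + 1.4852^2) = 4.827635
Step 2: Project.
Since ||x|| > R, scale = R/||x|| = 2/4.827635 = 0.414282, proj(x) = scale * x
proj(x) = [-1.903004, 0.615292]
Step 3: Dot product.
a^T * proj(x) = -5*(-1.903004) - 2*0.615292 = 8.2844


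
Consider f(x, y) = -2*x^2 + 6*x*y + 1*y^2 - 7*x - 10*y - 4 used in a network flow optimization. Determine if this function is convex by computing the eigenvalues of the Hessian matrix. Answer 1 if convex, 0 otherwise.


The Hessian of f(x,y) = -2*x^2 + 6*x*y + 1*y^2 - 7*x - 10*y - 4 is:
H = [[-4, 6], [6, 2]]
Trace = -4 + 2 = -2
Determinant = -4*2 - (6)^2 = -44
Discriminant = (-2)^2 - 4*-44 = 180.0
Eigenvalues: lambda_1 = -7.7082, lambda_2 = 5.7082
The function is not convex.

0


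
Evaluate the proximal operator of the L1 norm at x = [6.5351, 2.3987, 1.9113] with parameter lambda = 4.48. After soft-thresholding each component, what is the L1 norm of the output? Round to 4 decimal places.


Soft-thresholding with lambda = 4.48:
prox(6.5351) = sign(6.5351)*max(|6.5351| - 4.48, 0) = 2.0551
prox(2.3987) = sign(2.3987)*max(|2.3987| - 4.48, 0) = 0.0
prox(1.9113) = sign(1.9113)*max(|1.9113| - 4.48, 0) = 0.0
prox(x) = [2.0551, 0.0, 0.0]
||prox(x)||_1 = 2.0551 + 0.0 + 0.0 = 2.0551


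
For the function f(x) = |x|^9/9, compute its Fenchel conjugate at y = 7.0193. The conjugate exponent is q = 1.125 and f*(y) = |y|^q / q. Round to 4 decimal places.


The conjugate exponent q satisfies 1/p + 1/q = 1.
p = 9, so q = 9/(9 - 1) = 1.125
|y|^q = 7.0193^1.125 = 8.9553
f*(7.0193) = 8.9553 / 1.125 = 7.9603


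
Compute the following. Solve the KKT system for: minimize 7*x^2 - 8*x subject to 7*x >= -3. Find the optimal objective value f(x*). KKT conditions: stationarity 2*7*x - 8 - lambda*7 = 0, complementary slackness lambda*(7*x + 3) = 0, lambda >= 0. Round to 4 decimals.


Step 1: Try lambda = 0 (constraint inactive).
Stationarity: 2*7*x - 8 = 0
x* = 8/(2*7) = 4/7 = 0.5714 (rounded; the exact value 4/7 is used below)
Check constraint: 7*0.5714 = 3.9998 >= -3 -- satisfied.
Step 2: Compute optimal value.
f(x*) = 7*(4/7)^2 - 8*(4/7) = -2.2857


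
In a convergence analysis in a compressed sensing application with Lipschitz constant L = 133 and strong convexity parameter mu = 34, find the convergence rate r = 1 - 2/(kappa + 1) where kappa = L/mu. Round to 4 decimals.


Step 1: Compute the condition number.
kappa = L/mu = 133/34 = 3.9118
Step 2: Compute the convergence rate.
r = 1 - 2/(kappa + 1) = 1 - 2*mu/(L + mu) = (L - mu)/(L + mu) = 99/167 = 0.5928


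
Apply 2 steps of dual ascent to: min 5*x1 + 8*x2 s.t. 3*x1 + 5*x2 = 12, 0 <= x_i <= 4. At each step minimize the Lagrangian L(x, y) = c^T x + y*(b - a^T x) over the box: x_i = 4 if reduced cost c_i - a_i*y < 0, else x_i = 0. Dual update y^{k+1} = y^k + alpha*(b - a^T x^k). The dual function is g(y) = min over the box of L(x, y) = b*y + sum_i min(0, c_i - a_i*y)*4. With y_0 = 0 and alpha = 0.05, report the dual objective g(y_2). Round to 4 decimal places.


Dual ascent for LP: min 5*x1 + 8*x2, 3*x1 + 5*x2 = 12, 0 <= x_i <= 4
Step 1: y^k = 0.0, reduced costs: (5.0, 8.0)
  x^k = (0.0, 0.0), subgradient = b - a^T x = 12.0
  y^{k+1} = 0.0 + 0.05*12.0 = 0.6
Step 2: y^k = 0.6, reduced costs: (3.2, 5.0)
  x^k = (0.0, 0.0), subgradient = b - a^T x = 12.0
  y^{k+1} = 0.6 + 0.05*12.0 = 1.2
Dual objective at y_2 = 1.2: reduced costs (1.4, 2.0), box minimizer x = (0.0, 0.0)
g(y_2) = b*y + (c1 - a1*y)*x1 + (c2 - a2*y)*x2 = 12*1.2 + 1.4*0.0 + 2.0*0.0 = 14.4 + 0.0 + 0.0 = 14.4


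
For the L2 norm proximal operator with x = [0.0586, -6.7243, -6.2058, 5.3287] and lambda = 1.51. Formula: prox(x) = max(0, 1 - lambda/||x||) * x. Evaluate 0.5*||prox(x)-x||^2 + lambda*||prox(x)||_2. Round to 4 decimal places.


Step 1: Compute ||x||.
||x|| = 10.589
Step 2: Compute scaling factor.
scale = max(0, 1 - 1.51/10.589) = 0.8574
Step 3: prox(x) = [0.0502, -5.7654, -5.3208, 4.5688]
||prox(x)|| = 9.079
Step 4: Proximal objective.
0.5*||prox-x||^2 = 1.1401
lambda*||prox|| = 13.7093
Total = 14.8493


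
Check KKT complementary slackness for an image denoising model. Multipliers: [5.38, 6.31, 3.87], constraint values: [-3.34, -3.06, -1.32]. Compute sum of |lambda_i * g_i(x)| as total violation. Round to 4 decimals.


KKT complementary slackness check:
lambda_1 * g_1 = 5.38 * -3.34 = -17.9692
lambda_2 * g_2 = 6.31 * -3.06 = -19.3086
lambda_3 * g_3 = 3.87 * -1.32 = -5.1084
Total violation = 17.9692 + 19.3086 + 5.1084 = 42.3862


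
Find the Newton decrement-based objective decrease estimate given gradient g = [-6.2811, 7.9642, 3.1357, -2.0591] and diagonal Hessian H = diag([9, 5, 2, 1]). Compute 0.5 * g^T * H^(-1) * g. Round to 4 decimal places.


Step 1: H is diagonal, so H^(-1) * g = [-0.6979, 1.5928, 1.5679, -2.0591].
Step 2: g^T H^(-1) g = sum_i g_i^2 / H_ii
  = (-6.2811)^2/9 + (7.9642)^2/5 + (3.1357)^2/2 + (-2.0591)^2/1
  = 4.3836 + 12.6857 + 4.9163 + 4.2399 = 26.2255
Step 3: Objective decrease = 0.5 * g^T H^(-1) g = 13.1127


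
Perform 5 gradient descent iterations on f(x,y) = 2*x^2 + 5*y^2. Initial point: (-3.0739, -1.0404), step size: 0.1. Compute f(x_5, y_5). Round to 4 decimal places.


Gradient descent on f(x,y) = 2*x^2 + 5*y^2.
Starting point: (-3.0739, -1.0404), alpha = 0.1
Step 1: grad_x = 2*2*-3.0739 = -12.2956, grad_y = 2*5*-1.0404 = -10.404
  x_1 = -3.0739 - 0.1*-12.2956 = -1.8443
  y_1 = -1.0404 - 0.1*-10.404 = 0.0
Step 2: grad_x = 2*2*-1.8443 = -7.3774, grad_y = 2*5*0.0 = 0.0
  x_2 = -1.8443 - 0.1*-7.3774 = -1.1066
  y_2 = 0.0 - 0.1*0.0 = 0.0
Step 3: grad_x = 2*2*-1.1066 = -4.4264, grad_y = 2*5*0.0 = 0.0
  x_3 = -1.1066 - 0.1*-4.4264 = -0.664
  y_3 = 0.0 - 0.1*0.0 = 0.0
Step 4: grad_x = 2*2*-0.664 = -2.6558, grad_y = 2*5*0.0 = 0.0
  x_4 = -0.664 - 0.1*-2.6558 = -0.3984
  y_4 = 0.0 - 0.1*0.0 = 0.0
Step 5: grad_x = 2*2*-0.3984 = -1.5935, grad_y = 2*5*0.0 = 0.0
  x_5 = -0.3984 - 0.1*-1.5935 = -0.239
  y_5 = 0.0 - 0.1*0.0 = 0.0
f(-0.239, 0.0) = 2*(-0.239)^2 + 5*0.0^2 = 0.1143


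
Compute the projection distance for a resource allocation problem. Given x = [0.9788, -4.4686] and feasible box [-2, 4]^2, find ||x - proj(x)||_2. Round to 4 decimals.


Project each component onto [-2, 4].
clip(0.9788) = 0.9788, clip(-4.4686) = -2.0
Projection = [0.9788, -2.0]
Squared diffs: [0.0, 6.094]
Distance = sqrt(6.094) = 2.4686


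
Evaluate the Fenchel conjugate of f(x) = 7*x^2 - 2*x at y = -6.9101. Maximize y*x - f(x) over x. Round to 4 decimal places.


f*(y) = sup_x {y*x - a*x^2 - b*x} = sup_x {(y-b)*x - a*x^2}
FOC: (y - b) - 2a*x = 0 => x* = (y - b)/(2a)
x* = (-6.9101 + 2)/(2*7) = -0.3507
f*(-6.9101) = (y-b)^2/(4a) = (-6.9101 + 2)^2/(4*7)
= 24.1091/28 = 0.861


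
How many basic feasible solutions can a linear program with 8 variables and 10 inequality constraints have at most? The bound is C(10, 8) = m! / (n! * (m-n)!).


Each vertex corresponds to some choice of n active constraints out of m, so the number of vertices is at most C(m, n) = m! / (n!(m-n)!).
m = 10, n = 8
Numerator: 10 * 9 * 8 * 7 * 6 * 5 * 4 * 3
Denominator: 8! = 40320
C(10, 8) = 45


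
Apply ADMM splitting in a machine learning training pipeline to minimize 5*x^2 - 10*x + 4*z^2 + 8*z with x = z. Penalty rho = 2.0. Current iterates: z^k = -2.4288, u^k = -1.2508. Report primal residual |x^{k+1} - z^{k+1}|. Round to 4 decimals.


ADMM iteration with rho = 2.0, z^k = -2.4288, u^k = -1.2508
Step 1: x-update.
Minimize 5*x^2 - 10*x + (2.0/2)*(x + 2.4288 - 1.2508)^2
FOC: (2*5 + 2.0)*x = 10 + 2.0*(-2.4288 + 1.2508)
x^{k+1} = 0.637
Step 2: z-update.
Minimize 4*z^2 + 8*z + (2.0/2)*(0.637 - z - 1.2508)^2
FOC: (2*4 + 2.0)*z = -8 + 2.0*(0.637 - 1.2508)
z^{k+1} = -0.9228
Step 3: u-update.
u^{k+1} = -1.2508 + 0.637 + 0.9228 = 0.309
Step 4: Primal residual = |0.637 + 0.9228| = 1.5598


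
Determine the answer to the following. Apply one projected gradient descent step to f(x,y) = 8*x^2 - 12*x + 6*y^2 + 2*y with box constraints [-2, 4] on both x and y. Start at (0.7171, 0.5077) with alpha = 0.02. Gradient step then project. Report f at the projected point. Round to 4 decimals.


Step 1: Compute gradient at (0.7171, 0.5077).
grad_x = 2*8*0.7171 - 12 = -0.5264
grad_y = 2*6*0.5077 + 2 = 8.0924
Step 2: Gradient step.
x_raw = 0.7171 - 0.02*-0.5264 = 0.7276
y_raw = 0.5077 - 0.02*8.0924 = 0.3459
Step 3: Project onto [-2, 4].
x_proj = clip(0.7276) = 0.7276
y_proj = clip(0.3459) = 0.3459
Step 4: Evaluate f.
f(0.7276, 0.3459) = -3.0866


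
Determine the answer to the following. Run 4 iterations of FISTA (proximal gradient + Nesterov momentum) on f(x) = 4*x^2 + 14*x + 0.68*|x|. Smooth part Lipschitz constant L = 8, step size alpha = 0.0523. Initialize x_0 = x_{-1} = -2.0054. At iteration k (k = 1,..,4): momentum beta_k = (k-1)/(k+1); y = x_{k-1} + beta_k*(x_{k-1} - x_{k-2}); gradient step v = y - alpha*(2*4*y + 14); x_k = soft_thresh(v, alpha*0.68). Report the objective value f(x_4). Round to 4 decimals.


FISTA on f(x) = 4*x^2 + 14*x + 0.68*|x|
L = 8, alpha = 0.0523
Iteration 1: beta = 0.0, y = -2.0054 + 0.0*(-2.0054 + 2.0054) = -2.0054
  grad(y) = -2.0432, v = y - alpha*grad = -1.8985
  prox(v) = soft_thresh(-1.8985, 0.0356) = -1.863
Iteration 2: beta = 0.3333, y = -1.863 + 0.3333*(-1.863 + 2.0054) = -1.8155
  grad(y) = -0.524, v = y - alpha*grad = -1.7881
  prox(v) = soft_thresh(-1.7881, 0.0356) = -1.7525
Iteration 3: beta = 0.5, y = -1.7525 + 0.5*(-1.7525 + 1.863) = -1.6973
  grad(y) = 0.4215, v = y - alpha*grad = -1.7194
  prox(v) = soft_thresh(-1.7194, 0.0356) = -1.6838
Iteration 4: beta = 0.6, y = -1.6838 + 0.6*(-1.6838 + 1.7525) = -1.6425
  grad(y) = 0.8596, v = y - alpha*grad = -1.6875
  prox(v) = soft_thresh(-1.6875, 0.0356) = -1.6519
f(x_4) = 4*(-1.6519)^2 + 14*(-1.6519) + 0.68*|-1.6519| = -11.0882


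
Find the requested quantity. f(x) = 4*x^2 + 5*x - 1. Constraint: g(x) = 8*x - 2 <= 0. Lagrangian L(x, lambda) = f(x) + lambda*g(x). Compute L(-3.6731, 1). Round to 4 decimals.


Step 1: Evaluate f(x).
f(-3.6731) = 4*(-3.6731)^2 + 5*(-3.6731) - 1 = 34.6012
Step 2: Evaluate g(x).
g(-3.6731) = 8*-3.6731 - 2 = -31.3848
Step 3: Compute Lagrangian.
L = 34.6012 + 1*-31.3848 = 3.2164


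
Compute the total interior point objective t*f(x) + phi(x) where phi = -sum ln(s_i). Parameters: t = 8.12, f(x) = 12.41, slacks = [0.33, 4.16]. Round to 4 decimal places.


Step 1: Compute log-barrier.
ln values: [-1.1087, 1.4255]
phi = -(-1.1087 + 1.4255) = -0.3169
Step 2: Compute augmented objective.
t*f(x) = 8.12*12.41 = 100.7692
Total = 100.7692 - 0.3169 = 100.4523


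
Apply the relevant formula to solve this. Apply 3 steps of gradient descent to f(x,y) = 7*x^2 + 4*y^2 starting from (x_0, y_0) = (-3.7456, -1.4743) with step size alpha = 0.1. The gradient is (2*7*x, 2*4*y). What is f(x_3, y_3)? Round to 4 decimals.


Gradient descent on f(x,y) = 7*x^2 + 4*y^2.
Starting point: (-3.7456, -1.4743), alpha = 0.1
Step 1: grad_x = 2*7*-3.7456 = -52.4384, grad_y = 2*4*-1.4743 = -11.7944
  x_1 = -3.7456 - 0.1*-52.4384 = 1.4982
  y_1 = -1.4743 - 0.1*-11.7944 = -0.2949
Step 2: grad_x = 2*7*1.4982 = 20.9754, grad_y = 2*4*-0.2949 = -2.3589
  x_2 = 1.4982 - 0.1*20.9754 = -0.5993
  y_2 = -0.2949 - 0.1*-2.3589 = -0.059
Step 3: grad_x = 2*7*-0.5993 = -8.3901, grad_y = 2*4*-0.059 = -0.4718
  x_3 = -0.5993 - 0.1*-8.3901 = 0.2397
  y_3 = -0.059 - 0.1*-0.4718 = -0.0118
f(0.2397, -0.0118) = 7*0.2397^2 + 4*(-0.0118)^2 = 0.4028


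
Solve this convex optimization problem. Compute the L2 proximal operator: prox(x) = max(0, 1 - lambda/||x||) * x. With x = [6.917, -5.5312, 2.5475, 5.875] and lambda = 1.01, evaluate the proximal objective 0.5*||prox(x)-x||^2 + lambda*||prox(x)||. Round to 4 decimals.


Step 1: Compute ||x||.
||x|| = 10.9291
Step 2: Compute scaling factor.
scale = max(0, 1 - 1.01/10.9291) = 0.9076
Step 3: prox(x) = [6.2778, -5.02, 2.3121, 5.3321]
||prox(x)|| = 9.9191
Step 4: Proximal objective.
0.5*||prox-x||^2 = 0.5101
lambda*||prox|| = 10.0183
Total = 10.5283


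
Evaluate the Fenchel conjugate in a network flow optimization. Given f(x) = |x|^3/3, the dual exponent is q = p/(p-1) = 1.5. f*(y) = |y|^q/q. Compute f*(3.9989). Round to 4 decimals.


The conjugate exponent q satisfies 1/p + 1/q = 1.
p = 3, so q = 3/(3 - 1) = 1.5
|y|^q = 3.9989^1.5 = 7.9967
f*(3.9989) = 7.9967 / 1.5 = 5.3311


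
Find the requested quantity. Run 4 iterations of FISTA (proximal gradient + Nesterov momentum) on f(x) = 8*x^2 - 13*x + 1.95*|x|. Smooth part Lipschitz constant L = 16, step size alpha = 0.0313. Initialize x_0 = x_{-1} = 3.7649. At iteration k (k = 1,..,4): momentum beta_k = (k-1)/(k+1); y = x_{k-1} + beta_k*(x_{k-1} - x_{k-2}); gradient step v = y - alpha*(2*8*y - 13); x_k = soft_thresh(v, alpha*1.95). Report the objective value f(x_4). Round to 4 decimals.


FISTA on f(x) = 8*x^2 - 13*x + 1.95*|x|
L = 16, alpha = 0.0313
Iteration 1: beta = 0.0, y = 3.7649 + 0.0*(3.7649 - 3.7649) = 3.7649
  grad(y) = 47.2384, v = y - alpha*grad = 2.2863
  prox(v) = soft_thresh(2.2863, 0.061) = 2.2253
Iteration 2: beta = 0.3333, y = 2.2253 + 0.3333*(2.2253 - 3.7649) = 1.7121
  grad(y) = 14.3937, v = y - alpha*grad = 1.2616
  prox(v) = soft_thresh(1.2616, 0.061) = 1.2005
Iteration 3: beta = 0.5, y = 1.2005 + 0.5*(1.2005 - 2.2253) = 0.6882
  grad(y) = -1.9893, v = y - alpha*grad = 0.7504
  prox(v) = soft_thresh(0.7504, 0.061) = 0.6894
Iteration 4: beta = 0.6, y = 0.6894 + 0.6*(0.6894 - 1.2005) = 0.3827
  grad(y) = -6.8766, v = y - alpha*grad = 0.5979
  prox(v) = soft_thresh(0.5979, 0.061) = 0.5369
f(x_4) = 8*0.5369^2 - 13*0.5369 + 1.95*|0.5369| = -3.6267


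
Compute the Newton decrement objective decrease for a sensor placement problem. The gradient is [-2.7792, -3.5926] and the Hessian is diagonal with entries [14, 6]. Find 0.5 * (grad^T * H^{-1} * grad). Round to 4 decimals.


Step 1: H is diagonal, so H^(-1) * g = [-0.1985, -0.5988].
Step 2: g^T H^(-1) g = sum_i g_i^2 / H_ii
  = (-2.7792)^2/14 + (-3.5926)^2/6
  = 0.5517 + 2.1511 = 2.7028
Step 3: Objective decrease = 0.5 * g^T H^(-1) g = 1.3514


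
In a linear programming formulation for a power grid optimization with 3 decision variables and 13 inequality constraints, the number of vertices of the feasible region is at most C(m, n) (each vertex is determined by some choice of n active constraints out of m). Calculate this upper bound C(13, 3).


Each vertex corresponds to some choice of n active constraints out of m, so the number of vertices is at most C(m, n) = m! / (n!(m-n)!).
m = 13, n = 3
Numerator: 13 * 12 * 11
Denominator: 3! = 6
C(13, 3) = 286


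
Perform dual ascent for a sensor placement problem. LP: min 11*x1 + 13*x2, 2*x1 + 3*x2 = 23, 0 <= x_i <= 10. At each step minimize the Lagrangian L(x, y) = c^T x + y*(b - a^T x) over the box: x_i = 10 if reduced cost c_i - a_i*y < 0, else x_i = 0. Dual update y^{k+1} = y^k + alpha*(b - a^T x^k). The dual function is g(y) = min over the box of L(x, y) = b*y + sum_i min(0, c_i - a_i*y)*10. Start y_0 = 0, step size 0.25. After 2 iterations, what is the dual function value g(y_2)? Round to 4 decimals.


Dual ascent for LP: min 11*x1 + 13*x2, 2*x1 + 3*x2 = 23, 0 <= x_i <= 10
Step 1: y^k = 0.0, reduced costs: (11.0, 13.0)
  x^k = (0.0, 0.0), subgradient = b - a^T x = 23.0
  y^{k+1} = 0.0 + 0.25*23.0 = 5.75
Step 2: y^k = 5.75, reduced costs: (-0.5, -4.25)
  x^k = (10.0, 10.0), subgradient = b - a^T x = -27.0
  y^{k+1} = 5.75 + 0.25*-27.0 = -1.0
Dual objective at y_2 = -1.0: reduced costs (13.0, 16.0), box minimizer x = (0.0, 0.0)
g(y_2) = b*y + (c1 - a1*y)*x1 + (c2 - a2*y)*x2 = 23*(-1.0) + 13.0*0.0 + 16.0*0.0 = -23.0 + 0.0 + 0.0 = -23.0


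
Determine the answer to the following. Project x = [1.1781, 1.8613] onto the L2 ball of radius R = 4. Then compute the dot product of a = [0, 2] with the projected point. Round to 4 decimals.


Step 1: Compute ||x|| (intermediates to 6 decimals).
||x|| = sqrt(1.1781^2 + 1.8613^2) = 2.202807
Step 2: Project.
Since ||x|| <= R, proj = x (no scaling needed).
proj(x) = [1.1781, 1.8613]
Step 3: Dot product.
a^T * proj(x) = 0*1.1781 + 2*1.8613 = 3.7226


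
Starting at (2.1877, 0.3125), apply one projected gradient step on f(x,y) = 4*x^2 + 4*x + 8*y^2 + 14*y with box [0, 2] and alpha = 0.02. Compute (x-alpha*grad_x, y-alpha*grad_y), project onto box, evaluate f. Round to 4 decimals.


Step 1: Compute gradient at (2.1877, 0.3125).
grad_x = 2*4*2.1877 + 4 = 21.5016
grad_y = 2*8*0.3125 + 14 = 19.0
Step 2: Gradient step.
x_raw = 2.1877 - 0.02*21.5016 = 1.7577
y_raw = 0.3125 - 0.02*19.0 = -0.0675
Step 3: Project onto [0, 2].
x_proj = clip(1.7577) = 1.7577
y_proj = clip(-0.0675) = 0.0
Step 4: Evaluate f.
f(1.7577, 0.0) = 19.3883


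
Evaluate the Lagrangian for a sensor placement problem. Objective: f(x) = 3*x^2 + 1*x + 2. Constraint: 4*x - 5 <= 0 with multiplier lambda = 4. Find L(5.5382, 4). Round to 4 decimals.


Step 1: Evaluate f(x).
f(5.5382) = 3*5.5382^2 + 1*5.5382 + 2 = 99.5532
Step 2: Evaluate g(x).
g(5.5382) = 4*5.5382 - 5 = 17.1528
Step 3: Compute Lagrangian.
L = 99.5532 + 4*17.1528 = 168.1644


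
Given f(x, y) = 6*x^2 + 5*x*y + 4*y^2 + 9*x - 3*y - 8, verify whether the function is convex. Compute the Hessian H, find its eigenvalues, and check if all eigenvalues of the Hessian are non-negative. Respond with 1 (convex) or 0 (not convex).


The Hessian of f(x,y) = 6*x^2 + 5*x*y + 4*y^2 + 9*x - 3*y - 8 is:
H = [[12, 5], [5, 8]]
Trace = 12 + 8 = 20
Determinant = 12*8 - (5)^2 = 71
Discriminant = (20)^2 - 4*71 = 116.0
Eigenvalues: lambda_1 = 4.6148, lambda_2 = 15.3852
The function is convex.

1


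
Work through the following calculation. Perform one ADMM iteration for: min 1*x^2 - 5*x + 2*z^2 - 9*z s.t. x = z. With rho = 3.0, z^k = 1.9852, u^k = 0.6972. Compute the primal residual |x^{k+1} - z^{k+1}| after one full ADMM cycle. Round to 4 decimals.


ADMM iteration with rho = 3.0, z^k = 1.9852, u^k = 0.6972
Step 1: x-update.
Minimize 1*x^2 - 5*x + (3.0/2)*(x - 1.9852 + 0.6972)^2
FOC: (2*1 + 3.0)*x = 5 + 3.0*(1.9852 - 0.6972)
x^{k+1} = 1.7728
Step 2: z-update.
Minimize 2*z^2 - 9*z + (3.0/2)*(1.7728 - z + 0.6972)^2
FOC: (2*2 + 3.0)*z = 9 + 3.0*(1.7728 + 0.6972)
z^{k+1} = 2.3443
Step 3: u-update.
u^{k+1} = 0.6972 + 1.7728 - 2.3443 = 0.1257
Step 4: Primal residual = |1.7728 - 2.3443| = 0.5715


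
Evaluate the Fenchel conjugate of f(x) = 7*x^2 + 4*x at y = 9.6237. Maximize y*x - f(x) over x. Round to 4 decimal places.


f*(y) = sup_x {y*x - a*x^2 - b*x} = sup_x {(y-b)*x - a*x^2}
FOC: (y - b) - 2a*x = 0 => x* = (y - b)/(2a)
x* = (9.6237 - 4)/(2*7) = 0.4017
f*(9.6237) = (y-b)^2/(4a) = (9.6237 - 4)^2/(4*7)
= 31.626/28 = 1.1295


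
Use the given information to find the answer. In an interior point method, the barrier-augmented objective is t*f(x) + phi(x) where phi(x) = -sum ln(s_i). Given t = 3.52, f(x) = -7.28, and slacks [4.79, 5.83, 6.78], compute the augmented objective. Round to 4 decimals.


Step 1: Compute log-barrier.
ln values: [1.5665, 1.763, 1.914]
phi = -(1.5665 + 1.763 + 1.914) = -5.2435
Step 2: Compute augmented objective.
t*f(x) = 3.52*-7.28 = -25.6256
Total = -25.6256 - 5.2435 = -30.8691


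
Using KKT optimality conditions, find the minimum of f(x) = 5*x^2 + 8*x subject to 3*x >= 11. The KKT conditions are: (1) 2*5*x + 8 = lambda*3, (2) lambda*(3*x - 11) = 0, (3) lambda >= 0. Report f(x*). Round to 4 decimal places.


Step 1: Try lambda = 0 (constraint inactive).
x_unc = -8/(2*5) = -0.8
Check: 3*-0.8 = -2.4 < 11 -- violated!
Step 2: Constraint must be active: 3*x = 11
x* = 11/3 = 3.6667 (rounded; the exact value 11/3 is used below)
lambda = (2*5*(11/3) + 8)/3 = 14.8889
Step 3: Compute optimal value.
f(x*) = 5*(11/3)^2 + 8*(11/3) = 96.5556


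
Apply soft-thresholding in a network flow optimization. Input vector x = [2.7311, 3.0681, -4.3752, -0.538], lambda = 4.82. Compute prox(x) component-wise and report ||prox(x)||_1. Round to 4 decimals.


Soft-thresholding with lambda = 4.82:
prox(2.7311) = sign(2.7311)*max(|2.7311| - 4.82, 0) = 0.0
prox(3.0681) = sign(3.0681)*max(|3.0681| - 4.82, 0) = 0.0
prox(-4.3752) = sign(-4.3752)*max(|-4.3752| - 4.82, 0) = 0.0
prox(-0.538) = sign(-0.538)*max(|-0.538| - 4.82, 0) = 0.0
prox(x) = [0.0, 0.0, 0.0, 0.0]
||prox(x)||_1 = 0.0 + 0.0 + 0.0 + 0.0 = 0.0


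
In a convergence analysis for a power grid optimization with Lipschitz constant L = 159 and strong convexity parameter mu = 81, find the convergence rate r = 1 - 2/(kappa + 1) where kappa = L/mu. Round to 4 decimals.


Step 1: Compute the condition number.
kappa = L/mu = 159/81 = 1.963
Step 2: Compute the convergence rate.
r = 1 - 2/(kappa + 1) = 1 - 2*mu/(L + mu) = (L - mu)/(L + mu) = 78/240 = 0.325


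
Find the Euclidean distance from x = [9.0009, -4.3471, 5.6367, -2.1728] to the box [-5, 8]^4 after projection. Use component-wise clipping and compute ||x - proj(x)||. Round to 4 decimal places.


Project each component onto [-5, 8].
clip(9.0009) = 8.0, clip(-4.3471) = -4.3471, clip(5.6367) = 5.6367, clip(-2.1728) = -2.1728
Projection = [8.0, -4.3471, 5.6367, -2.1728]
Squared diffs: [1.0018, 0.0, 0.0, 0.0]
Distance = sqrt(1.0018) = 1.0009


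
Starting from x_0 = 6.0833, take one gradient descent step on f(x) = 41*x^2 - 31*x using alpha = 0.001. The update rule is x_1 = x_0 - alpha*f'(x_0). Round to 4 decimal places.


We compute the gradient at x_0 and apply the update.
f'(x) = 82*x - 31
f'(6.0833) = 82*6.0833 - 31 = 467.8306
x_1 = 6.0833 - 0.001*467.8306 = 5.6155


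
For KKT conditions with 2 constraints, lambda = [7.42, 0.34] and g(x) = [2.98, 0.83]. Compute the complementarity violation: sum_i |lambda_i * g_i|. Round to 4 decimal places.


KKT complementary slackness check:
lambda_1 * g_1 = 7.42 * 2.98 = 22.1116
lambda_2 * g_2 = 0.34 * 0.83 = 0.2822
Total violation = 22.1116 + 0.2822 = 22.3938


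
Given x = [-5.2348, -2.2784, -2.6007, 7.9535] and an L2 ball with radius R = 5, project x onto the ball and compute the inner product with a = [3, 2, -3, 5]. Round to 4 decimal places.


Step 1: Compute ||x|| (intermediates to 6 decimals).
||x|| = sqrt((-5.2348)^2 + (-2.2784)^2 + (-2.6007)^2 + 7.9535^2) = 10.129958
Step 2: Project.
Since ||x|| > R, scale = R/||x|| = 5/10.129958 = 0.493585, proj(x) = scale * x
proj(x) = [-2.583819, -1.124584, -1.283667, 3.925728]
Step 3: Dot product.
a^T * proj(x) = 3*(-2.583819) + 2*(-1.124584) - 3*(-1.283667) + 5*3.925728 = 13.479


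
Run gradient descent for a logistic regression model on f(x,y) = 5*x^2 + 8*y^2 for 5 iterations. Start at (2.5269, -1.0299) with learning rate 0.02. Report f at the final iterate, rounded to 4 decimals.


Gradient descent on f(x,y) = 5*x^2 + 8*y^2.
Starting point: (2.5269, -1.0299), alpha = 0.02
Step 1: grad_x = 2*5*2.5269 = 25.269, grad_y = 2*8*-1.0299 = -16.4784
  x_1 = 2.5269 - 0.02*25.269 = 2.0215
  y_1 = -1.0299 - 0.02*-16.4784 = -0.7003
Step 2: grad_x = 2*5*2.0215 = 20.2152, grad_y = 2*8*-0.7003 = -11.2053
  x_2 = 2.0215 - 0.02*20.2152 = 1.6172
  y_2 = -0.7003 - 0.02*-11.2053 = -0.4762
Step 3: grad_x = 2*5*1.6172 = 16.1722, grad_y = 2*8*-0.4762 = -7.6196
  x_3 = 1.6172 - 0.02*16.1722 = 1.2938
  y_3 = -0.4762 - 0.02*-7.6196 = -0.3238
Step 4: grad_x = 2*5*1.2938 = 12.9377, grad_y = 2*8*-0.3238 = -5.1813
  x_4 = 1.2938 - 0.02*12.9377 = 1.035
  y_4 = -0.3238 - 0.02*-5.1813 = -0.2202
Step 5: grad_x = 2*5*1.035 = 10.3502, grad_y = 2*8*-0.2202 = -3.5233
  x_5 = 1.035 - 0.02*10.3502 = 0.828
  y_5 = -0.2202 - 0.02*-3.5233 = -0.1497
f(0.828, -0.1497) = 5*0.828^2 + 8*(-0.1497)^2 = 3.6074


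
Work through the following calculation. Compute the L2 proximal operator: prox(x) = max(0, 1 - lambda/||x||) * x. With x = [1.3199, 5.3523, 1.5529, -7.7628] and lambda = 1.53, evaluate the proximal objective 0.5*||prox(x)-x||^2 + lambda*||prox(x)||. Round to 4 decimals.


Step 1: Compute ||x||.
||x|| = 9.6469
Step 2: Compute scaling factor.
scale = max(0, 1 - 1.53/9.6469) = 0.8414
Step 3: prox(x) = [1.1106, 4.5034, 1.3066, -6.5316]
||prox(x)|| = 8.1169
Step 4: Proximal objective.
0.5*||prox-x||^2 = 1.1705
lambda*||prox|| = 12.4189
Total = 13.5892


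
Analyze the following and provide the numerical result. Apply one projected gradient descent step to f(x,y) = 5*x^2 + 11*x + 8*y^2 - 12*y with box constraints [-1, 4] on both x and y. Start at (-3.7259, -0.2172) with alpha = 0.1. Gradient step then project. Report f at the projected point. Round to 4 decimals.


Step 1: Compute gradient at (-3.7259, -0.2172).
grad_x = 2*5*-3.7259 + 11 = -26.259
grad_y = 2*8*-0.2172 - 12 = -15.4752
Step 2: Gradient step.
x_raw = -3.7259 - 0.1*-26.259 = -1.1
y_raw = -0.2172 - 0.1*-15.4752 = 1.3303
Step 3: Project onto [-1, 4].
x_proj = clip(-1.1) = -1.0
y_proj = clip(1.3303) = 1.3303
Step 4: Evaluate f.
f(-1.0, 1.3303) = -7.8058


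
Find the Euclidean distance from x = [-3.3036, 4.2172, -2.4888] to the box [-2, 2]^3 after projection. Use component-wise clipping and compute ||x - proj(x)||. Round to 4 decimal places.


Project each component onto [-2, 2].
clip(-3.3036) = -2.0, clip(4.2172) = 2.0, clip(-2.4888) = -2.0
Projection = [-2.0, 2.0, -2.0]
Squared diffs: [1.6994, 4.916, 0.2389]
Distance = sqrt(6.8543) = 2.6181


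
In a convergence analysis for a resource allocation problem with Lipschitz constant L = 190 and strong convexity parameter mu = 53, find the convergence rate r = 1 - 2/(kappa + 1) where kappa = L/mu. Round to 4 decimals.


Step 1: Compute the condition number.
kappa = L/mu = 190/53 = 3.5849
Step 2: Compute the convergence rate.
r = 1 - 2/(kappa + 1) = 1 - 2*mu/(L + mu) = (L - mu)/(L + mu) = 137/243 = 0.5638


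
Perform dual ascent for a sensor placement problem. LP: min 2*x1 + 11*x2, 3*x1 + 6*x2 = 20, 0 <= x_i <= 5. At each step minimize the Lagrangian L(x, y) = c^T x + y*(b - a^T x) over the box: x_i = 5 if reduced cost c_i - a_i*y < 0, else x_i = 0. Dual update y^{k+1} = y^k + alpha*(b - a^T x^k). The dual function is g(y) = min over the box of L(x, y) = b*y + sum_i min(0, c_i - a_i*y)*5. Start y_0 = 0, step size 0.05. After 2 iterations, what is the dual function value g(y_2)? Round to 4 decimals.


Dual ascent for LP: min 2*x1 + 11*x2, 3*x1 + 6*x2 = 20, 0 <= x_i <= 5
Step 1: y^k = 0.0, reduced costs: (2.0, 11.0)
  x^k = (0.0, 0.0), subgradient = b - a^T x = 20.0
  y^{k+1} = 0.0 + 0.05*20.0 = 1.0
Step 2: y^k = 1.0, reduced costs: (-1.0, 5.0)
  x^k = (5.0, 0.0), subgradient = b - a^T x = 5.0
  y^{k+1} = 1.0 + 0.05*5.0 = 1.25
Dual objective at y_2 = 1.25: reduced costs (-1.75, 3.5), box minimizer x = (5.0, 0.0)
g(y_2) = b*y + (c1 - a1*y)*x1 + (c2 - a2*y)*x2 = 20*1.25 + (-1.75)*5.0 + 3.5*0.0 = 25.0 - 8.75 + 0.0 = 16.25


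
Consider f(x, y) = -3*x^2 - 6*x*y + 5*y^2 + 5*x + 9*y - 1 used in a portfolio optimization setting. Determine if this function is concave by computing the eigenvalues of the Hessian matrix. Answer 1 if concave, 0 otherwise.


The Hessian of f(x,y) = -3*x^2 - 6*x*y + 5*y^2 + 5*x + 9*y - 1 is:
H = [[-6, -6], [-6, 10]]
Trace = -6 + 10 = 4
Determinant = -6*10 - (-6)^2 = -96
Discriminant = (4)^2 - 4*-96 = 400.0
Eigenvalues: lambda_1 = -8.0, lambda_2 = 12.0
The function is not concave.

0


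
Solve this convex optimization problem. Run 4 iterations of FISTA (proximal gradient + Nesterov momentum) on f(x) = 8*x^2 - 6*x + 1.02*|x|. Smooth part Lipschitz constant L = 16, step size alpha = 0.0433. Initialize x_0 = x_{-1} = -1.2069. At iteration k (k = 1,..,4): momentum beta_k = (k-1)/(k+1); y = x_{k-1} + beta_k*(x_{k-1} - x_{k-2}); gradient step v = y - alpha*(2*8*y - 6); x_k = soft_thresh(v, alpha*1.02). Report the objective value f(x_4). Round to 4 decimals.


FISTA on f(x) = 8*x^2 - 6*x + 1.02*|x|
L = 16, alpha = 0.0433
Iteration 1: beta = 0.0, y = -1.2069 + 0.0*(-1.2069 + 1.2069) = -1.2069
  grad(y) = -25.3104, v = y - alpha*grad = -0.111
  prox(v) = soft_thresh(-0.111, 0.0442) = -0.0668
Iteration 2: beta = 0.3333, y = -0.0668 + 0.3333*(-0.0668 + 1.2069) = 0.3132
  grad(y) = -0.9881, v = y - alpha*grad = 0.356
  prox(v) = soft_thresh(0.356, 0.0442) = 0.3119
Iteration 3: beta = 0.5, y = 0.3119 + 0.5*(0.3119 + 0.0668) = 0.5012
  grad(y) = 2.019, v = y - alpha*grad = 0.4138
  prox(v) = soft_thresh(0.4138, 0.0442) = 0.3696
Iteration 4: beta = 0.6, y = 0.3696 + 0.6*(0.3696 - 0.3119) = 0.4042
  grad(y) = 0.4679, v = y - alpha*grad = 0.384
  prox(v) = soft_thresh(0.384, 0.0442) = 0.3398
f(x_4) = 8*0.3398^2 - 6*0.3398 + 1.02*|0.3398| = -0.7685


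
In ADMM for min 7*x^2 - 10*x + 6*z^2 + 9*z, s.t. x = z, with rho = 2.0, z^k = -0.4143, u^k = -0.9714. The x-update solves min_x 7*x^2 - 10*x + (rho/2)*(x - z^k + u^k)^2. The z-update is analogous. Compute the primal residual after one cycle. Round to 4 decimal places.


ADMM iteration with rho = 2.0, z^k = -0.4143, u^k = -0.9714
Step 1: x-update.
Minimize 7*x^2 - 10*x + (2.0/2)*(x + 0.4143 - 0.9714)^2
FOC: (2*7 + 2.0)*x = 10 + 2.0*(-0.4143 + 0.9714)
x^{k+1} = 0.6946
Step 2: z-update.
Minimize 6*z^2 + 9*z + (2.0/2)*(0.6946 - z - 0.9714)^2
FOC: (2*6 + 2.0)*z = -9 + 2.0*(0.6946 - 0.9714)
z^{k+1} = -0.6824
Step 3: u-update.
u^{k+1} = -0.9714 + 0.6946 + 0.6824 = 0.4056
Step 4: Primal residual = |0.6946 + 0.6824| = 1.377
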